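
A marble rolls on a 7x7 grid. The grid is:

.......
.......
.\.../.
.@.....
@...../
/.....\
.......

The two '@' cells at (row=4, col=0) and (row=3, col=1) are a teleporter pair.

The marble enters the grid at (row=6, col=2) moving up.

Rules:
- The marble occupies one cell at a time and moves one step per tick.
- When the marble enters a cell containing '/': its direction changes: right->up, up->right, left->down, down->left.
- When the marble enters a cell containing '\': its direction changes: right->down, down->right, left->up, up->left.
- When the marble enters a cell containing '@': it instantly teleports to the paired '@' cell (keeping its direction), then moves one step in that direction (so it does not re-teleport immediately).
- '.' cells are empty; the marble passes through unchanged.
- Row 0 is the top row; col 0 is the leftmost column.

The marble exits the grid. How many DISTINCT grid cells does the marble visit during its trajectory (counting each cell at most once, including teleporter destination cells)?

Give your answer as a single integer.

Answer: 7

Derivation:
Step 1: enter (6,2), '.' pass, move up to (5,2)
Step 2: enter (5,2), '.' pass, move up to (4,2)
Step 3: enter (4,2), '.' pass, move up to (3,2)
Step 4: enter (3,2), '.' pass, move up to (2,2)
Step 5: enter (2,2), '.' pass, move up to (1,2)
Step 6: enter (1,2), '.' pass, move up to (0,2)
Step 7: enter (0,2), '.' pass, move up to (-1,2)
Step 8: at (-1,2) — EXIT via top edge, pos 2
Distinct cells visited: 7 (path length 7)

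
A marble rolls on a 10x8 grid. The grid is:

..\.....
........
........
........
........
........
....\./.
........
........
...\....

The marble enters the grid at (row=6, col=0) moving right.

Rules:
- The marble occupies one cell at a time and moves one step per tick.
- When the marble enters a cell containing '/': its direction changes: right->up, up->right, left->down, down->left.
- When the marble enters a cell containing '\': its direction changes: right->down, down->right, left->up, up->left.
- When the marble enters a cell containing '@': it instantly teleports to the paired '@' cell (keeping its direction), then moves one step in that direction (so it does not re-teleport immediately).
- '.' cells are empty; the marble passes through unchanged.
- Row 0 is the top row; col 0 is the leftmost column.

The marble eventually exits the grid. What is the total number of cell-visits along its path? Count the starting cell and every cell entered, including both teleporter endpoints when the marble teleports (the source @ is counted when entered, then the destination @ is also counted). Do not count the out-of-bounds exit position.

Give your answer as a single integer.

Step 1: enter (6,0), '.' pass, move right to (6,1)
Step 2: enter (6,1), '.' pass, move right to (6,2)
Step 3: enter (6,2), '.' pass, move right to (6,3)
Step 4: enter (6,3), '.' pass, move right to (6,4)
Step 5: enter (6,4), '\' deflects right->down, move down to (7,4)
Step 6: enter (7,4), '.' pass, move down to (8,4)
Step 7: enter (8,4), '.' pass, move down to (9,4)
Step 8: enter (9,4), '.' pass, move down to (10,4)
Step 9: at (10,4) — EXIT via bottom edge, pos 4
Path length (cell visits): 8

Answer: 8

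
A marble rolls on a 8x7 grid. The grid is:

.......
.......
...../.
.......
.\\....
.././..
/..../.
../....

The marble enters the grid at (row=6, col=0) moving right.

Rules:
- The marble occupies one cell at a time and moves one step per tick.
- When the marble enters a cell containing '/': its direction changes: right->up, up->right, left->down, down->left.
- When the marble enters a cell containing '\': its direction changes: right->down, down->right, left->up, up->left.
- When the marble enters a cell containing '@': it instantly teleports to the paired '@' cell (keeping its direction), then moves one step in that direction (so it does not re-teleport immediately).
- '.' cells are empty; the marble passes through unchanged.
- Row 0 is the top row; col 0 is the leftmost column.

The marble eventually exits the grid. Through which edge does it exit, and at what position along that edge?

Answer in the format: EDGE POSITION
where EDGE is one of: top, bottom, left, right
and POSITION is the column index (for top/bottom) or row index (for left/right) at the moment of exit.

Step 1: enter (6,0), '/' deflects right->up, move up to (5,0)
Step 2: enter (5,0), '.' pass, move up to (4,0)
Step 3: enter (4,0), '.' pass, move up to (3,0)
Step 4: enter (3,0), '.' pass, move up to (2,0)
Step 5: enter (2,0), '.' pass, move up to (1,0)
Step 6: enter (1,0), '.' pass, move up to (0,0)
Step 7: enter (0,0), '.' pass, move up to (-1,0)
Step 8: at (-1,0) — EXIT via top edge, pos 0

Answer: top 0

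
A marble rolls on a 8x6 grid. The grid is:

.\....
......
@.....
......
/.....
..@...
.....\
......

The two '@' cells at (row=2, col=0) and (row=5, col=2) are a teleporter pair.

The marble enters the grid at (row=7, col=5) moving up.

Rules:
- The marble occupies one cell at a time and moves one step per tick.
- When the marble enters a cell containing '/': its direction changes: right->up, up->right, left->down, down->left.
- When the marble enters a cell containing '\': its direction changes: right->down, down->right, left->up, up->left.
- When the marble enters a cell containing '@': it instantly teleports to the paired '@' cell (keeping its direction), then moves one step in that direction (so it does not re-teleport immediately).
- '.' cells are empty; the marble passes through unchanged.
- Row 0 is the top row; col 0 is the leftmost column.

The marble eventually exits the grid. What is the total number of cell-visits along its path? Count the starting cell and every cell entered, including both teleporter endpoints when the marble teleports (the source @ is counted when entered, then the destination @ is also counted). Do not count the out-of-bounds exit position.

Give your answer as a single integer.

Answer: 7

Derivation:
Step 1: enter (7,5), '.' pass, move up to (6,5)
Step 2: enter (6,5), '\' deflects up->left, move left to (6,4)
Step 3: enter (6,4), '.' pass, move left to (6,3)
Step 4: enter (6,3), '.' pass, move left to (6,2)
Step 5: enter (6,2), '.' pass, move left to (6,1)
Step 6: enter (6,1), '.' pass, move left to (6,0)
Step 7: enter (6,0), '.' pass, move left to (6,-1)
Step 8: at (6,-1) — EXIT via left edge, pos 6
Path length (cell visits): 7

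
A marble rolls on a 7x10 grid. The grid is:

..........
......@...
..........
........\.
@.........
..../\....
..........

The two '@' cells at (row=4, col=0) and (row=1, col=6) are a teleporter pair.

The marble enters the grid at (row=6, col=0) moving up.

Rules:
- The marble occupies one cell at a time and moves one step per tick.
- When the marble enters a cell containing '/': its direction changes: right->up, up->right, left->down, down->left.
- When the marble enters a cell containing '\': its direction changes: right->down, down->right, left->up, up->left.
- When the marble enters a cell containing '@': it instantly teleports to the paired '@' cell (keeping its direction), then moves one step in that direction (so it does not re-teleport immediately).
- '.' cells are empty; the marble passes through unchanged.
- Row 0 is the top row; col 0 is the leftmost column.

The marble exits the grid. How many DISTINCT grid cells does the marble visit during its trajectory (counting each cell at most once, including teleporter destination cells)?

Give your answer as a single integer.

Step 1: enter (6,0), '.' pass, move up to (5,0)
Step 2: enter (5,0), '.' pass, move up to (4,0)
Step 3: enter (4,0), '@' teleport (4,0)->(1,6), also enter (1,6), move up to (0,6)
Step 4: enter (0,6), '.' pass, move up to (-1,6)
Step 5: at (-1,6) — EXIT via top edge, pos 6
Distinct cells visited: 5 (path length 5)

Answer: 5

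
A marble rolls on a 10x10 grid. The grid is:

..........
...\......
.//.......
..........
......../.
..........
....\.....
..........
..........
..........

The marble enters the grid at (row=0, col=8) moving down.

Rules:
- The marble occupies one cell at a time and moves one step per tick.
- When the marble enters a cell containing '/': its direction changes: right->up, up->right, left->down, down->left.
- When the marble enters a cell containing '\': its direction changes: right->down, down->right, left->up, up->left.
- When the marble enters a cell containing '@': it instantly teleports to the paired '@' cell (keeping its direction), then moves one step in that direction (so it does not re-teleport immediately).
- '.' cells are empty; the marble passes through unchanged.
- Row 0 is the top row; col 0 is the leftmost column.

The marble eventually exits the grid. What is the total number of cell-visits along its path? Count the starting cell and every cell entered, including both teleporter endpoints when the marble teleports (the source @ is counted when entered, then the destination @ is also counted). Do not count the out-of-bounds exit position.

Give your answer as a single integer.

Answer: 13

Derivation:
Step 1: enter (0,8), '.' pass, move down to (1,8)
Step 2: enter (1,8), '.' pass, move down to (2,8)
Step 3: enter (2,8), '.' pass, move down to (3,8)
Step 4: enter (3,8), '.' pass, move down to (4,8)
Step 5: enter (4,8), '/' deflects down->left, move left to (4,7)
Step 6: enter (4,7), '.' pass, move left to (4,6)
Step 7: enter (4,6), '.' pass, move left to (4,5)
Step 8: enter (4,5), '.' pass, move left to (4,4)
Step 9: enter (4,4), '.' pass, move left to (4,3)
Step 10: enter (4,3), '.' pass, move left to (4,2)
Step 11: enter (4,2), '.' pass, move left to (4,1)
Step 12: enter (4,1), '.' pass, move left to (4,0)
Step 13: enter (4,0), '.' pass, move left to (4,-1)
Step 14: at (4,-1) — EXIT via left edge, pos 4
Path length (cell visits): 13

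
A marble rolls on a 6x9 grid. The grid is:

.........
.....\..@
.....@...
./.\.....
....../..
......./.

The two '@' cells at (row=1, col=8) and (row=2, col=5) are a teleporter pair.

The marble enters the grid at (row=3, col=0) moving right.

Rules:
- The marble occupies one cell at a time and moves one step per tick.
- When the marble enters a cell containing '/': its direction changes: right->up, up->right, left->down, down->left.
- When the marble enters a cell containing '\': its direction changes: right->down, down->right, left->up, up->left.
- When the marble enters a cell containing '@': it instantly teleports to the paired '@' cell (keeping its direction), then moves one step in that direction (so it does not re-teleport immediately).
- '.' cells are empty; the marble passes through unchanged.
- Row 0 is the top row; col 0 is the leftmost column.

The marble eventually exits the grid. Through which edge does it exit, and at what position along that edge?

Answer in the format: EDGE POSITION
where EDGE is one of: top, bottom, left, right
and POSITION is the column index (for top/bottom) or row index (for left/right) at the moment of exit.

Step 1: enter (3,0), '.' pass, move right to (3,1)
Step 2: enter (3,1), '/' deflects right->up, move up to (2,1)
Step 3: enter (2,1), '.' pass, move up to (1,1)
Step 4: enter (1,1), '.' pass, move up to (0,1)
Step 5: enter (0,1), '.' pass, move up to (-1,1)
Step 6: at (-1,1) — EXIT via top edge, pos 1

Answer: top 1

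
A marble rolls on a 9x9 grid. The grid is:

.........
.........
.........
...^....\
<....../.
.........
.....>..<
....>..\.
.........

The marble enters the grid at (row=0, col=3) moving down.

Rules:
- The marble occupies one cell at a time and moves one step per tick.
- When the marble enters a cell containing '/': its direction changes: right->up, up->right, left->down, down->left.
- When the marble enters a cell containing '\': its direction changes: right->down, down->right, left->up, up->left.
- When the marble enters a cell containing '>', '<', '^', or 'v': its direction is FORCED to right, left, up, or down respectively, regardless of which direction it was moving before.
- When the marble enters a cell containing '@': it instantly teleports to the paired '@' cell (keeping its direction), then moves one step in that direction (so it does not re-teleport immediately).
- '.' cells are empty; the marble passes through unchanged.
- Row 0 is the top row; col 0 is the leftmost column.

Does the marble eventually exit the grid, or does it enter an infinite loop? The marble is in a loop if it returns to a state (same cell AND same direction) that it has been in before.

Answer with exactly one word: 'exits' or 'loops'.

Step 1: enter (0,3), '.' pass, move down to (1,3)
Step 2: enter (1,3), '.' pass, move down to (2,3)
Step 3: enter (2,3), '.' pass, move down to (3,3)
Step 4: enter (3,3), '^' forces down->up, move up to (2,3)
Step 5: enter (2,3), '.' pass, move up to (1,3)
Step 6: enter (1,3), '.' pass, move up to (0,3)
Step 7: enter (0,3), '.' pass, move up to (-1,3)
Step 8: at (-1,3) — EXIT via top edge, pos 3

Answer: exits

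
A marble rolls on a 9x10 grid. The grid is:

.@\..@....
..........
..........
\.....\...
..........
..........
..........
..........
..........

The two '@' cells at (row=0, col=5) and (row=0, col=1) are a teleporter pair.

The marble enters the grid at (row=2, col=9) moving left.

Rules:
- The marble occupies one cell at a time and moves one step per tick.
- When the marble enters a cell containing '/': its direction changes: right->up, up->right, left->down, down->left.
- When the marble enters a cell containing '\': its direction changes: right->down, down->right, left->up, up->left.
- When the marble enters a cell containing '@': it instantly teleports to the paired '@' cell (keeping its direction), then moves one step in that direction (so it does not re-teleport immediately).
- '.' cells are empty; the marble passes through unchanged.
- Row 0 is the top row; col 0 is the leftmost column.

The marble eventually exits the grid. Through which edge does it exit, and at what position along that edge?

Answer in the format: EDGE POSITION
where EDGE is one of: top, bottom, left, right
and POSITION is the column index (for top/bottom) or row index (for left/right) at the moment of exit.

Answer: left 2

Derivation:
Step 1: enter (2,9), '.' pass, move left to (2,8)
Step 2: enter (2,8), '.' pass, move left to (2,7)
Step 3: enter (2,7), '.' pass, move left to (2,6)
Step 4: enter (2,6), '.' pass, move left to (2,5)
Step 5: enter (2,5), '.' pass, move left to (2,4)
Step 6: enter (2,4), '.' pass, move left to (2,3)
Step 7: enter (2,3), '.' pass, move left to (2,2)
Step 8: enter (2,2), '.' pass, move left to (2,1)
Step 9: enter (2,1), '.' pass, move left to (2,0)
Step 10: enter (2,0), '.' pass, move left to (2,-1)
Step 11: at (2,-1) — EXIT via left edge, pos 2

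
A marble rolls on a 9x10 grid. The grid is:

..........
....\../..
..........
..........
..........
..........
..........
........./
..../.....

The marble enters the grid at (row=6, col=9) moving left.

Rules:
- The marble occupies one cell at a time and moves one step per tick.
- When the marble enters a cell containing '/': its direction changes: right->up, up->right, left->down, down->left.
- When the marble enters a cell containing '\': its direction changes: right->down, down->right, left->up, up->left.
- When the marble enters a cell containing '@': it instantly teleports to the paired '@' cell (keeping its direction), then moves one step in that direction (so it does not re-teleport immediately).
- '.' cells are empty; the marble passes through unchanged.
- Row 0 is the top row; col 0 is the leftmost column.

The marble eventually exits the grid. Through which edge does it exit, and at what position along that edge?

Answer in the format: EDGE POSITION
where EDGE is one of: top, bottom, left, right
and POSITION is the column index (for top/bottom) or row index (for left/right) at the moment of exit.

Answer: left 6

Derivation:
Step 1: enter (6,9), '.' pass, move left to (6,8)
Step 2: enter (6,8), '.' pass, move left to (6,7)
Step 3: enter (6,7), '.' pass, move left to (6,6)
Step 4: enter (6,6), '.' pass, move left to (6,5)
Step 5: enter (6,5), '.' pass, move left to (6,4)
Step 6: enter (6,4), '.' pass, move left to (6,3)
Step 7: enter (6,3), '.' pass, move left to (6,2)
Step 8: enter (6,2), '.' pass, move left to (6,1)
Step 9: enter (6,1), '.' pass, move left to (6,0)
Step 10: enter (6,0), '.' pass, move left to (6,-1)
Step 11: at (6,-1) — EXIT via left edge, pos 6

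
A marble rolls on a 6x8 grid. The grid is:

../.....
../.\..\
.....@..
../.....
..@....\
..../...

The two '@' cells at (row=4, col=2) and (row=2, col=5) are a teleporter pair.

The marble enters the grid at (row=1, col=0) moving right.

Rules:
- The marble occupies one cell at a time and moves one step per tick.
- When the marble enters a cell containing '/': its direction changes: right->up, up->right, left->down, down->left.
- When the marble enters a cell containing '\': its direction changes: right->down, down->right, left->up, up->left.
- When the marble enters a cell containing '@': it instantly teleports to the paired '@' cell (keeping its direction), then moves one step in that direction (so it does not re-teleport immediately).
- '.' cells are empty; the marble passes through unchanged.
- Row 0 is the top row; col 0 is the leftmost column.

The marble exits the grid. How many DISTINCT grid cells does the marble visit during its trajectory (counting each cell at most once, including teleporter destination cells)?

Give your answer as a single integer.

Answer: 9

Derivation:
Step 1: enter (1,0), '.' pass, move right to (1,1)
Step 2: enter (1,1), '.' pass, move right to (1,2)
Step 3: enter (1,2), '/' deflects right->up, move up to (0,2)
Step 4: enter (0,2), '/' deflects up->right, move right to (0,3)
Step 5: enter (0,3), '.' pass, move right to (0,4)
Step 6: enter (0,4), '.' pass, move right to (0,5)
Step 7: enter (0,5), '.' pass, move right to (0,6)
Step 8: enter (0,6), '.' pass, move right to (0,7)
Step 9: enter (0,7), '.' pass, move right to (0,8)
Step 10: at (0,8) — EXIT via right edge, pos 0
Distinct cells visited: 9 (path length 9)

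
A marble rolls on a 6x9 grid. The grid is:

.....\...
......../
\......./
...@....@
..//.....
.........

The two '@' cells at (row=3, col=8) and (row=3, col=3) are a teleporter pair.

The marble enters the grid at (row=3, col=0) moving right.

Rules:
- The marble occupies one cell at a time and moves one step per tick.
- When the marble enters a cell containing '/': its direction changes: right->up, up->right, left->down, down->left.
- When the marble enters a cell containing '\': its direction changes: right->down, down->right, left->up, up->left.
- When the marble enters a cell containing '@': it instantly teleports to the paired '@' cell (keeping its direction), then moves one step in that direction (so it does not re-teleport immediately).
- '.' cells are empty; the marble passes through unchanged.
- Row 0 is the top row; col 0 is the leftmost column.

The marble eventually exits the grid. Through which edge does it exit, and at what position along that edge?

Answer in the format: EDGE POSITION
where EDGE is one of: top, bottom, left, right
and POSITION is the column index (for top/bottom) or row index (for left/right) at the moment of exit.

Answer: right 3

Derivation:
Step 1: enter (3,0), '.' pass, move right to (3,1)
Step 2: enter (3,1), '.' pass, move right to (3,2)
Step 3: enter (3,2), '.' pass, move right to (3,3)
Step 4: enter (3,3), '@' teleport (3,3)->(3,8), also enter (3,8), move right to (3,9)
Step 5: at (3,9) — EXIT via right edge, pos 3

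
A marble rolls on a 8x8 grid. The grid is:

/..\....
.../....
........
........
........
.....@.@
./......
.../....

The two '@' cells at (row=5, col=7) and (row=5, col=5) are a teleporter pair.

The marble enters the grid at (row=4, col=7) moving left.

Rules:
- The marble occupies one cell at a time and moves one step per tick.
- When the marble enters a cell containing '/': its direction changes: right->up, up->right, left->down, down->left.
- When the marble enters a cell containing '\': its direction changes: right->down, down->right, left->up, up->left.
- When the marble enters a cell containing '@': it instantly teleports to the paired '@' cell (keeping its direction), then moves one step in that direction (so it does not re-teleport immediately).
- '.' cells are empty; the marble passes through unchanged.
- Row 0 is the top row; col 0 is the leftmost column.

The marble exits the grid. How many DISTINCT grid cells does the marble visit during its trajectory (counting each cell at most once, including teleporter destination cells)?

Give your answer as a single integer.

Answer: 8

Derivation:
Step 1: enter (4,7), '.' pass, move left to (4,6)
Step 2: enter (4,6), '.' pass, move left to (4,5)
Step 3: enter (4,5), '.' pass, move left to (4,4)
Step 4: enter (4,4), '.' pass, move left to (4,3)
Step 5: enter (4,3), '.' pass, move left to (4,2)
Step 6: enter (4,2), '.' pass, move left to (4,1)
Step 7: enter (4,1), '.' pass, move left to (4,0)
Step 8: enter (4,0), '.' pass, move left to (4,-1)
Step 9: at (4,-1) — EXIT via left edge, pos 4
Distinct cells visited: 8 (path length 8)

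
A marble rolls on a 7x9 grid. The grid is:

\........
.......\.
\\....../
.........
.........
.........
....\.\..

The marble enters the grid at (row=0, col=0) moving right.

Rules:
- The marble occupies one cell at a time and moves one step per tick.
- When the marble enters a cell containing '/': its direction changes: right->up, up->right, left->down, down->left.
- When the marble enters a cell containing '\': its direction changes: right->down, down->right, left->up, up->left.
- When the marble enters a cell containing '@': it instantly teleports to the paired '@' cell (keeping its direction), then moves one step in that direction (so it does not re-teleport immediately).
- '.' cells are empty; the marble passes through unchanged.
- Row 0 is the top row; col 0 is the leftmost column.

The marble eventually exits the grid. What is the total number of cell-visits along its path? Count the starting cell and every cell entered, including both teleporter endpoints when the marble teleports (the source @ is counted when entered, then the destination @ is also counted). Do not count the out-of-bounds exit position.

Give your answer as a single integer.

Answer: 8

Derivation:
Step 1: enter (0,0), '\' deflects right->down, move down to (1,0)
Step 2: enter (1,0), '.' pass, move down to (2,0)
Step 3: enter (2,0), '\' deflects down->right, move right to (2,1)
Step 4: enter (2,1), '\' deflects right->down, move down to (3,1)
Step 5: enter (3,1), '.' pass, move down to (4,1)
Step 6: enter (4,1), '.' pass, move down to (5,1)
Step 7: enter (5,1), '.' pass, move down to (6,1)
Step 8: enter (6,1), '.' pass, move down to (7,1)
Step 9: at (7,1) — EXIT via bottom edge, pos 1
Path length (cell visits): 8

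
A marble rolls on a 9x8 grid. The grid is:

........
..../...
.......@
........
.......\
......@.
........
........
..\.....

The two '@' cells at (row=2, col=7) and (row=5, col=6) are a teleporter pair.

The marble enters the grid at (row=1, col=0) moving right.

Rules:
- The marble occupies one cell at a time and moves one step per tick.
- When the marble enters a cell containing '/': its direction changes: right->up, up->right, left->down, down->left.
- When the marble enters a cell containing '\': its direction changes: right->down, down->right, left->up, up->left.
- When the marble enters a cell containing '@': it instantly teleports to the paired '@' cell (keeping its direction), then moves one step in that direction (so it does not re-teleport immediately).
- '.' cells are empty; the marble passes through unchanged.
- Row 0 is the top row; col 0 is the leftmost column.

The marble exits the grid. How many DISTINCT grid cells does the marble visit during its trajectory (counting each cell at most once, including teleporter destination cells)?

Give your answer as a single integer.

Step 1: enter (1,0), '.' pass, move right to (1,1)
Step 2: enter (1,1), '.' pass, move right to (1,2)
Step 3: enter (1,2), '.' pass, move right to (1,3)
Step 4: enter (1,3), '.' pass, move right to (1,4)
Step 5: enter (1,4), '/' deflects right->up, move up to (0,4)
Step 6: enter (0,4), '.' pass, move up to (-1,4)
Step 7: at (-1,4) — EXIT via top edge, pos 4
Distinct cells visited: 6 (path length 6)

Answer: 6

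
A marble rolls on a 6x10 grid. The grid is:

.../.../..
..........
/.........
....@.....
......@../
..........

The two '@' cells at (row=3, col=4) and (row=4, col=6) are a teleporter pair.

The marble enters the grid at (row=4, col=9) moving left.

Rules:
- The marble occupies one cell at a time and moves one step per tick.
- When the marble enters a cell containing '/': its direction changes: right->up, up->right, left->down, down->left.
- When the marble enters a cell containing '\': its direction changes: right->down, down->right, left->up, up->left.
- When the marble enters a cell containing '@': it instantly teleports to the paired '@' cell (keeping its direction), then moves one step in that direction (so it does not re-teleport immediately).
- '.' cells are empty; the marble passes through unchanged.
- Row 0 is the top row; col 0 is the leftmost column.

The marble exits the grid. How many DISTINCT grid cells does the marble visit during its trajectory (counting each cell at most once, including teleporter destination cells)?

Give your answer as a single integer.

Step 1: enter (4,9), '/' deflects left->down, move down to (5,9)
Step 2: enter (5,9), '.' pass, move down to (6,9)
Step 3: at (6,9) — EXIT via bottom edge, pos 9
Distinct cells visited: 2 (path length 2)

Answer: 2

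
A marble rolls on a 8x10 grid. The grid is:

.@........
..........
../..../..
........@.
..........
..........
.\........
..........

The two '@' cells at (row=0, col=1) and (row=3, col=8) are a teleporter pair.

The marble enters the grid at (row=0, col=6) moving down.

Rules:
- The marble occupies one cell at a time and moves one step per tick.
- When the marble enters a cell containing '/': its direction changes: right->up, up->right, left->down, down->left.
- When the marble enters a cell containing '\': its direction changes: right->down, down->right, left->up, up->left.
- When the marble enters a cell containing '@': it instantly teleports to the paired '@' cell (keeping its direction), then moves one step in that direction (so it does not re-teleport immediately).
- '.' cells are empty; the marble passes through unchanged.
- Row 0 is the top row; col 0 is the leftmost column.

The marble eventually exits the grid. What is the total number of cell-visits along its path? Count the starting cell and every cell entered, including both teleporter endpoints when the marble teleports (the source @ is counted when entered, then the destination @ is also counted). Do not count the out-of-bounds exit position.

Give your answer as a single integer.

Step 1: enter (0,6), '.' pass, move down to (1,6)
Step 2: enter (1,6), '.' pass, move down to (2,6)
Step 3: enter (2,6), '.' pass, move down to (3,6)
Step 4: enter (3,6), '.' pass, move down to (4,6)
Step 5: enter (4,6), '.' pass, move down to (5,6)
Step 6: enter (5,6), '.' pass, move down to (6,6)
Step 7: enter (6,6), '.' pass, move down to (7,6)
Step 8: enter (7,6), '.' pass, move down to (8,6)
Step 9: at (8,6) — EXIT via bottom edge, pos 6
Path length (cell visits): 8

Answer: 8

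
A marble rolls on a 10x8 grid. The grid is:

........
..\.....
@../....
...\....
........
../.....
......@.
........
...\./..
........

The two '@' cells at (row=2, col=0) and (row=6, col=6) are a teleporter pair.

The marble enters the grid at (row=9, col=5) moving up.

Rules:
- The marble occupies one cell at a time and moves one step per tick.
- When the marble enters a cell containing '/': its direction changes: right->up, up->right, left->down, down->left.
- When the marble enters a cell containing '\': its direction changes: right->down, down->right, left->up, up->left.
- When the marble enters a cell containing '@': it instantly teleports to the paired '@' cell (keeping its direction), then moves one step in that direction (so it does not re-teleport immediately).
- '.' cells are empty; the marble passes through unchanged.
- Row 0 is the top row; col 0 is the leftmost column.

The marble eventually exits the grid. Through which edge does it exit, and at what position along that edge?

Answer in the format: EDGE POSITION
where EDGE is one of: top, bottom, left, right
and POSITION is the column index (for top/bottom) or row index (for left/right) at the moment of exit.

Step 1: enter (9,5), '.' pass, move up to (8,5)
Step 2: enter (8,5), '/' deflects up->right, move right to (8,6)
Step 3: enter (8,6), '.' pass, move right to (8,7)
Step 4: enter (8,7), '.' pass, move right to (8,8)
Step 5: at (8,8) — EXIT via right edge, pos 8

Answer: right 8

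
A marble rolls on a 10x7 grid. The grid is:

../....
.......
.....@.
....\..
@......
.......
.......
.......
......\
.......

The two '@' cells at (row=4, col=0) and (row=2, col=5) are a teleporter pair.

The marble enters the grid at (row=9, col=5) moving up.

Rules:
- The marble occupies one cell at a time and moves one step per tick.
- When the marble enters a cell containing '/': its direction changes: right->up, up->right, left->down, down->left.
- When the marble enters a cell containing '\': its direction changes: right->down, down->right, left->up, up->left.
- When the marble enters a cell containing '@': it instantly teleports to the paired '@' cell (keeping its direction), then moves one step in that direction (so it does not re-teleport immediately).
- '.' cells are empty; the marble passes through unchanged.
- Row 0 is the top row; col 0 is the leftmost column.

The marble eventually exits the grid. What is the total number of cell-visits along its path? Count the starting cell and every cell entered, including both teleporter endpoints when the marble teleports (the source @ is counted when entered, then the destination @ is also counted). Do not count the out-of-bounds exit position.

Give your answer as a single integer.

Answer: 13

Derivation:
Step 1: enter (9,5), '.' pass, move up to (8,5)
Step 2: enter (8,5), '.' pass, move up to (7,5)
Step 3: enter (7,5), '.' pass, move up to (6,5)
Step 4: enter (6,5), '.' pass, move up to (5,5)
Step 5: enter (5,5), '.' pass, move up to (4,5)
Step 6: enter (4,5), '.' pass, move up to (3,5)
Step 7: enter (3,5), '.' pass, move up to (2,5)
Step 8: enter (2,5), '@' teleport (2,5)->(4,0), also enter (4,0), move up to (3,0)
Step 9: enter (3,0), '.' pass, move up to (2,0)
Step 10: enter (2,0), '.' pass, move up to (1,0)
Step 11: enter (1,0), '.' pass, move up to (0,0)
Step 12: enter (0,0), '.' pass, move up to (-1,0)
Step 13: at (-1,0) — EXIT via top edge, pos 0
Path length (cell visits): 13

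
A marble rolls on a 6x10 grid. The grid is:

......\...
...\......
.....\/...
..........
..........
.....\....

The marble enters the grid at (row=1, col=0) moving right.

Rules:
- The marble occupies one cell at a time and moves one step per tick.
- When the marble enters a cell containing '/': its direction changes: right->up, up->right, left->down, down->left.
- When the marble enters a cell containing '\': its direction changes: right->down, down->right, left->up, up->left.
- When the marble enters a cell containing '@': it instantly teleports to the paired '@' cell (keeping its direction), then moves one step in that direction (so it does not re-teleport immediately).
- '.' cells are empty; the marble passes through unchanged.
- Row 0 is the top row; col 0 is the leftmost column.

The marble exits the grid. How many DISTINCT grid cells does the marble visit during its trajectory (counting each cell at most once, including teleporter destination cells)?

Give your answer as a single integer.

Step 1: enter (1,0), '.' pass, move right to (1,1)
Step 2: enter (1,1), '.' pass, move right to (1,2)
Step 3: enter (1,2), '.' pass, move right to (1,3)
Step 4: enter (1,3), '\' deflects right->down, move down to (2,3)
Step 5: enter (2,3), '.' pass, move down to (3,3)
Step 6: enter (3,3), '.' pass, move down to (4,3)
Step 7: enter (4,3), '.' pass, move down to (5,3)
Step 8: enter (5,3), '.' pass, move down to (6,3)
Step 9: at (6,3) — EXIT via bottom edge, pos 3
Distinct cells visited: 8 (path length 8)

Answer: 8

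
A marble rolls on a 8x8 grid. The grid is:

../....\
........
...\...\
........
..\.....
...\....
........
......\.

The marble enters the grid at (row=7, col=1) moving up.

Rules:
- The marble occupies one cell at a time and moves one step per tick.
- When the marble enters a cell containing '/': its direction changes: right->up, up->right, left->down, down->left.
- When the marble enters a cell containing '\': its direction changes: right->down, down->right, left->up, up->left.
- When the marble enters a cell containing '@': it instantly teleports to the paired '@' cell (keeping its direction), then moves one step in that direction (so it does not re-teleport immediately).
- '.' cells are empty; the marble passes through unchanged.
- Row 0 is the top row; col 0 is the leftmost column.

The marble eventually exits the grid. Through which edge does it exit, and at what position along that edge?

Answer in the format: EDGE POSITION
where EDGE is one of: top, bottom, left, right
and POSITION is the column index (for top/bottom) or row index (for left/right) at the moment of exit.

Answer: top 1

Derivation:
Step 1: enter (7,1), '.' pass, move up to (6,1)
Step 2: enter (6,1), '.' pass, move up to (5,1)
Step 3: enter (5,1), '.' pass, move up to (4,1)
Step 4: enter (4,1), '.' pass, move up to (3,1)
Step 5: enter (3,1), '.' pass, move up to (2,1)
Step 6: enter (2,1), '.' pass, move up to (1,1)
Step 7: enter (1,1), '.' pass, move up to (0,1)
Step 8: enter (0,1), '.' pass, move up to (-1,1)
Step 9: at (-1,1) — EXIT via top edge, pos 1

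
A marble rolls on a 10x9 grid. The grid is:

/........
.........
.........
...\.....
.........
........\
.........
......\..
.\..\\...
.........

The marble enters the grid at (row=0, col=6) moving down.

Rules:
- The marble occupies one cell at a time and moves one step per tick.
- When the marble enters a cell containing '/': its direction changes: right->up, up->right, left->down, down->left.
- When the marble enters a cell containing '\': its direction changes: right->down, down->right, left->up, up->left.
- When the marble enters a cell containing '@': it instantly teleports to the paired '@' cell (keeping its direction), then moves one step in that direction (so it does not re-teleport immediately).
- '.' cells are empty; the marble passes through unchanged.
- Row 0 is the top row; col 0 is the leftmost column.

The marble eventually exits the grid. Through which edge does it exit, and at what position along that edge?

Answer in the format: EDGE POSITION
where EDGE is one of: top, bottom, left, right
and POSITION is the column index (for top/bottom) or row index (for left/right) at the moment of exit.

Step 1: enter (0,6), '.' pass, move down to (1,6)
Step 2: enter (1,6), '.' pass, move down to (2,6)
Step 3: enter (2,6), '.' pass, move down to (3,6)
Step 4: enter (3,6), '.' pass, move down to (4,6)
Step 5: enter (4,6), '.' pass, move down to (5,6)
Step 6: enter (5,6), '.' pass, move down to (6,6)
Step 7: enter (6,6), '.' pass, move down to (7,6)
Step 8: enter (7,6), '\' deflects down->right, move right to (7,7)
Step 9: enter (7,7), '.' pass, move right to (7,8)
Step 10: enter (7,8), '.' pass, move right to (7,9)
Step 11: at (7,9) — EXIT via right edge, pos 7

Answer: right 7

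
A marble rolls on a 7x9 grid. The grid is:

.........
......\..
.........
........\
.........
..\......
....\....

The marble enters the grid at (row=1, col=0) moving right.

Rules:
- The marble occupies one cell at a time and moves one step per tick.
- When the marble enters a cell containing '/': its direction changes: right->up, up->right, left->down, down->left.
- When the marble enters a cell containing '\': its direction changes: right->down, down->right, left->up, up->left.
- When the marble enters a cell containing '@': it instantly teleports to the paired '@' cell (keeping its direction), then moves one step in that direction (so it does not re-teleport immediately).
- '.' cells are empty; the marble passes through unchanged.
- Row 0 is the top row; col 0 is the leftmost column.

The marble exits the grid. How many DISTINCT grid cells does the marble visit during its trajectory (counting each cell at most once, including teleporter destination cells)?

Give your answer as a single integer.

Step 1: enter (1,0), '.' pass, move right to (1,1)
Step 2: enter (1,1), '.' pass, move right to (1,2)
Step 3: enter (1,2), '.' pass, move right to (1,3)
Step 4: enter (1,3), '.' pass, move right to (1,4)
Step 5: enter (1,4), '.' pass, move right to (1,5)
Step 6: enter (1,5), '.' pass, move right to (1,6)
Step 7: enter (1,6), '\' deflects right->down, move down to (2,6)
Step 8: enter (2,6), '.' pass, move down to (3,6)
Step 9: enter (3,6), '.' pass, move down to (4,6)
Step 10: enter (4,6), '.' pass, move down to (5,6)
Step 11: enter (5,6), '.' pass, move down to (6,6)
Step 12: enter (6,6), '.' pass, move down to (7,6)
Step 13: at (7,6) — EXIT via bottom edge, pos 6
Distinct cells visited: 12 (path length 12)

Answer: 12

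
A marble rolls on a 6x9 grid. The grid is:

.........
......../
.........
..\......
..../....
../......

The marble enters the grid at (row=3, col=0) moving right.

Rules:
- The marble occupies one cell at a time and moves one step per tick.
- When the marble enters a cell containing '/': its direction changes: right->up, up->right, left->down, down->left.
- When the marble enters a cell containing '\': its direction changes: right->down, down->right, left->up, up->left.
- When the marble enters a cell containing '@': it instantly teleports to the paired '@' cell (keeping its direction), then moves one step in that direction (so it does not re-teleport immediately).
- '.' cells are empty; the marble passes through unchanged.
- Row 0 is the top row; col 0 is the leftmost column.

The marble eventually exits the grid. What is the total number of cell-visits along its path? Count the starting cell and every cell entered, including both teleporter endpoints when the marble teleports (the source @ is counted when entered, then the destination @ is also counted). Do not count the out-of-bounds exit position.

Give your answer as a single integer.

Step 1: enter (3,0), '.' pass, move right to (3,1)
Step 2: enter (3,1), '.' pass, move right to (3,2)
Step 3: enter (3,2), '\' deflects right->down, move down to (4,2)
Step 4: enter (4,2), '.' pass, move down to (5,2)
Step 5: enter (5,2), '/' deflects down->left, move left to (5,1)
Step 6: enter (5,1), '.' pass, move left to (5,0)
Step 7: enter (5,0), '.' pass, move left to (5,-1)
Step 8: at (5,-1) — EXIT via left edge, pos 5
Path length (cell visits): 7

Answer: 7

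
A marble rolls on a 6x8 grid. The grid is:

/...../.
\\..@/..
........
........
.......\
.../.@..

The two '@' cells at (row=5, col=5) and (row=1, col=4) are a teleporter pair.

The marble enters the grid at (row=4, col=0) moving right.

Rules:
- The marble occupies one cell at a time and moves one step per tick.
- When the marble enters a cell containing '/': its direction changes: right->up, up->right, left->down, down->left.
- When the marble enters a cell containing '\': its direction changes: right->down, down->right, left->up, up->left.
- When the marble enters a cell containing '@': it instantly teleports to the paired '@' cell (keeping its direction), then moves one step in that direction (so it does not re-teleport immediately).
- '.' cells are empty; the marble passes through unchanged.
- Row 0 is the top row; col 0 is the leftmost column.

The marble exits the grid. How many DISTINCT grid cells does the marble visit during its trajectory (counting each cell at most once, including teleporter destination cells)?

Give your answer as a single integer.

Answer: 9

Derivation:
Step 1: enter (4,0), '.' pass, move right to (4,1)
Step 2: enter (4,1), '.' pass, move right to (4,2)
Step 3: enter (4,2), '.' pass, move right to (4,3)
Step 4: enter (4,3), '.' pass, move right to (4,4)
Step 5: enter (4,4), '.' pass, move right to (4,5)
Step 6: enter (4,5), '.' pass, move right to (4,6)
Step 7: enter (4,6), '.' pass, move right to (4,7)
Step 8: enter (4,7), '\' deflects right->down, move down to (5,7)
Step 9: enter (5,7), '.' pass, move down to (6,7)
Step 10: at (6,7) — EXIT via bottom edge, pos 7
Distinct cells visited: 9 (path length 9)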